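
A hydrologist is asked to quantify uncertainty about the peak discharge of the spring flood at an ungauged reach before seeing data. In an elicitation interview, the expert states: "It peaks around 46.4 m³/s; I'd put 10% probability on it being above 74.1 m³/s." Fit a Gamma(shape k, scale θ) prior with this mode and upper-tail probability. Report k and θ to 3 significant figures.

Gamma(k,θ) with k>1 has mode (k−1)θ, so θ = 46.4/(k−1).
Need P(X < 74.1) = 0.9 with θ tied to k this way. Start at k = 2, θ = 46.4: P(X<74.1) ≈ 0.474.
Too low — raise k to concentrate. Iterating converges to k ≈ 9.57.
Then θ = 46.4/(9.57−1) ≈ 5.41.

k ≈ 9.57, θ ≈ 5.41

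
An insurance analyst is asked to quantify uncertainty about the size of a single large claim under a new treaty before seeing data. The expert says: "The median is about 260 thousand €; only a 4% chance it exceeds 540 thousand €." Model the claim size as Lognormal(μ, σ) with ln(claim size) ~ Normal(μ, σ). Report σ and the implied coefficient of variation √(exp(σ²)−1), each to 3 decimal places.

σ ≈ 0.417, CV ≈ 0.436

If T ~ Lognormal(μ,σ) then ln T ~ Normal(μ,σ), so the p-quantile of ln T is μ + z_p·σ.
ln(260) = 5.561 and ln(540) = 6.292; z_{0.5} = 0, z_{0.96} = 1.751.
σ = (6.292 − 5.561)/(1.751 − (0)) = 0.417.
μ = 5.561 − (0)·0.417 = 5.561.
CV = √(exp(σ²)−1) = √(exp(0.1743)−1) = 0.436.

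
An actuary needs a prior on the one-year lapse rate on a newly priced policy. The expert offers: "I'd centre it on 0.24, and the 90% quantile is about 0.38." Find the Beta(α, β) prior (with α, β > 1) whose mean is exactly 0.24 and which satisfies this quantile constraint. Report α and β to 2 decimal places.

α ≈ 3.90, β ≈ 12.34

With mean 0.24 fixed, write α = 0.24s, β = 0.76s where s = α+β.
Need P(θ < 0.38) = 0.9 under Beta(0.24s, 0.76s). Normal approximation: (q−m)/√(m(1−m)/s) ≈ z_{0.9} = 1.28, so s ≈ 0.24·0.76·(1.28)²/(0.38−0.24)² = 15.3.
At s = 15.3: P(θ<0.38) ≈ 0.894. Adjusting to match 0.9 gives s ≈ 16.23.
So α = 0.24·16.23 ≈ 3.90, β = 0.76·16.23 ≈ 12.34.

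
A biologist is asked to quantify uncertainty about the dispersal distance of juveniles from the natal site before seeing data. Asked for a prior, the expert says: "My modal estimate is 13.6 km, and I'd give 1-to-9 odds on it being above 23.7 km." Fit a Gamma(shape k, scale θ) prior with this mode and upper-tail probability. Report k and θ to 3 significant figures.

k ≈ 7.15, θ ≈ 2.21

Gamma(k,θ) with k>1 has mode (k−1)θ, so θ = 13.6/(k−1).
Need P(X < 23.7) = 0.9 with θ tied to k this way. Start at k = 2, θ = 13.6: P(X<23.7) ≈ 0.520.
Too low — raise k to concentrate. Iterating converges to k ≈ 7.15.
Then θ = 13.6/(7.15−1) ≈ 2.21.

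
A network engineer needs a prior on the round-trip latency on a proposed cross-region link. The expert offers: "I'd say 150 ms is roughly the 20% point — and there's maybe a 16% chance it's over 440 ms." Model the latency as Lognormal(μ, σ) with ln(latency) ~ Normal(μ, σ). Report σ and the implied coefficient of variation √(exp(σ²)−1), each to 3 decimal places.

If T ~ Lognormal(μ,σ) then ln T ~ Normal(μ,σ), so the p-quantile of ln T is μ + z_p·σ.
ln(150) = 5.011 and ln(440) = 6.087; z_{0.2} = -0.8416, z_{0.84} = 0.9945.
σ = (6.087 − 5.011)/(0.9945 − (-0.8416)) = 0.586.
μ = 5.011 − (-0.8416)·0.586 = 5.504.
CV = √(exp(σ²)−1) = √(exp(0.3435)−1) = 0.640.

σ ≈ 0.586, CV ≈ 0.640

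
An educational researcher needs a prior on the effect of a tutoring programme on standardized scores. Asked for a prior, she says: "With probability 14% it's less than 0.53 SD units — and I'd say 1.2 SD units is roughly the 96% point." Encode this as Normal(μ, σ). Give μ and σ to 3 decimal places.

μ = 0.786, σ = 0.237

For Normal(μ,σ), the p-quantile is μ + z_p·σ. Here z_{0.14} = -1.08, z_{0.96} = 1.751.
So 0.53 = μ − 1.08σ and 1.2 = μ + 1.751σ.
Subtracting: σ = (1.2 − 0.53)/(1.751 − (-1.08)) = 0.237.
Then μ = 0.53 − (-1.08)·0.237 = 0.786.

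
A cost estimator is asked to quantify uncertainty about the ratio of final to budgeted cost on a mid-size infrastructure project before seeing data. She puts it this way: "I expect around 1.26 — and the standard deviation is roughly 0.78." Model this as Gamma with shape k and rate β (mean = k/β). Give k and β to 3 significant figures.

k ≈ 2.61, β ≈ 2.07

For Gamma(k, rate β): mean = k/β, variance = k/β², so CV = 1/√k.
CV = SD/mean = 0.78/1.26 = 0.619, hence k = 1/CV² = 2.61.
Then β = k/mean = 2.61/1.26 = 2.07.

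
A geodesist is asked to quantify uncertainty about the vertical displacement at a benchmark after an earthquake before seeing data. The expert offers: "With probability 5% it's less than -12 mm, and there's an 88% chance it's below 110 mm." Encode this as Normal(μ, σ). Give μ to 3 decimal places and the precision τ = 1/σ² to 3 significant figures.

μ = 59.164, τ = 0.000534

The p-quantile of Normal(μ,σ) is μ + z_p·σ, with z_{0.05} = -1.645 and z_{0.88} = 1.175.
Eliminate σ: μ = (z₂·x₁ − z₁·x₂)/(z₂ − z₁) = (1.175·-12 − (-1.645)·110)/2.82 = 59.164.
Then σ = (x₂ − x₁)/(z₂ − z₁) = (110 − -12)/2.82 = 43.265.
Precision τ = 1/σ² = 1/43.26² = 0.000534.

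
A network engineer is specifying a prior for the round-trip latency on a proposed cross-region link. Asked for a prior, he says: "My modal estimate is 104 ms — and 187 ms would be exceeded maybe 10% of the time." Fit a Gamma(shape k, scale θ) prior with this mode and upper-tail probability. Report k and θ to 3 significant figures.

k ≈ 6.53, θ ≈ 18.8

Gamma(k,θ) with k>1 has mode (k−1)θ, so θ = 104/(k−1).
Need P(X < 187) = 0.9 with θ tied to k this way. Start at k = 2, θ = 104: P(X<187) ≈ 0.537.
Too low — raise k to concentrate. Iterating converges to k ≈ 6.53.
Then θ = 104/(6.53−1) ≈ 18.8.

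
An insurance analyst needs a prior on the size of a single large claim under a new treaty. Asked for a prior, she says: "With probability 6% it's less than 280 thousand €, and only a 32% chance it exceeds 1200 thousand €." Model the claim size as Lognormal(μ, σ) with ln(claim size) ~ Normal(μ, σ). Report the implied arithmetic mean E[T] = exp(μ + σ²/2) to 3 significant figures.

If T ~ Lognormal(μ,σ) then ln T ~ Normal(μ,σ), so the p-quantile of ln T is μ + z_p·σ.
ln(280) = 5.635 and ln(1200) = 7.09; z_{0.06} = -1.555, z_{0.68} = 0.4677.
σ = (7.09 − 5.635)/(0.4677 − (-1.555)) = 0.720.
μ = 5.635 − (-1.555)·0.720 = 6.754.
E[T] = exp(μ + σ²/2) = exp(6.754 + 0.2589) = 1110 thousand €.

E[T] ≈ 1110 thousand €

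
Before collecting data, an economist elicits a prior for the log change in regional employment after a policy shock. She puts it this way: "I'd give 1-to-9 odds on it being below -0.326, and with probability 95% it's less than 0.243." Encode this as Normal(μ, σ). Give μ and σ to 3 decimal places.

μ = -0.077, σ = 0.194

For Normal(μ,σ), the p-quantile is μ + z_p·σ. Here z_{0.1} = -1.282, z_{0.95} = 1.645.
So -0.326 = μ − 1.282σ and 0.243 = μ + 1.645σ.
Subtracting: σ = (0.243 − -0.326)/(1.645 − (-1.282)) = 0.194.
Then μ = -0.326 − (-1.282)·0.194 = -0.077.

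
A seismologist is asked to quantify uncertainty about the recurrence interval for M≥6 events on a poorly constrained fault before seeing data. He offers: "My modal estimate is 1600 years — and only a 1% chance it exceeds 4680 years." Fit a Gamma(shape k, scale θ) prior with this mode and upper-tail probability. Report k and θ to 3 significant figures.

Gamma(k,θ) with k>1 has mode (k−1)θ, so θ = 1600/(k−1).
Need P(X < 4680) = 0.99 with θ tied to k this way. Start at k = 2, θ = 1600: P(X<4680) ≈ 0.789.
Too low — raise k to concentrate. Iterating converges to k ≈ 4.93.
Then θ = 1600/(4.93−1) ≈ 407.

k ≈ 4.93, θ ≈ 407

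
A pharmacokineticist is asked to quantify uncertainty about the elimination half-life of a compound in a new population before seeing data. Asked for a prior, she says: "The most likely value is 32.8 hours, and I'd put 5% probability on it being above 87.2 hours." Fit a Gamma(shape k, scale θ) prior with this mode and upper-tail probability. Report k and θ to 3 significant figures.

Gamma(k,θ) with k>1 has mode (k−1)θ, so θ = 32.8/(k−1).
Need P(X < 87.2) = 0.95 with θ tied to k this way. Start at k = 2, θ = 32.8: P(X<87.2) ≈ 0.744.
Too low — raise k to concentrate. Iterating converges to k ≈ 3.82.
Then θ = 32.8/(3.82−1) ≈ 11.6.

k ≈ 3.82, θ ≈ 11.6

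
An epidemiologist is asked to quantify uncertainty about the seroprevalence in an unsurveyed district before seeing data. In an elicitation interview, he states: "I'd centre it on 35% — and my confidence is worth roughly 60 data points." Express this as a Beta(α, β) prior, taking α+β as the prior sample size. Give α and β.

Under the effective-sample-size interpretation, Beta(α, β) has prior mean α/(α+β) and prior sample size α+β.
So α+β = 60 and α/(α+β) = 0.35, giving α = 0.35·60 = 21 and β = 60 − 21 = 39.

α = 21, β = 39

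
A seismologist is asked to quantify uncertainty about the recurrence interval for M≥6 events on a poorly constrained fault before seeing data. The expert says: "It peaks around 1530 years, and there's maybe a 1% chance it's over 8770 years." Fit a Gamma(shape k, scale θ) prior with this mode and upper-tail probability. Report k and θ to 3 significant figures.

k ≈ 2.23, θ ≈ 1240

Gamma(k,θ) with k>1 has mode (k−1)θ, so θ = 1530/(k−1).
Need P(X < 8770) = 0.99 with θ tied to k this way. Start at k = 2, θ = 1530: P(X<8770) ≈ 0.978.
Too low — raise k to concentrate. Iterating converges to k ≈ 2.23.
Then θ = 1530/(2.23−1) ≈ 1240.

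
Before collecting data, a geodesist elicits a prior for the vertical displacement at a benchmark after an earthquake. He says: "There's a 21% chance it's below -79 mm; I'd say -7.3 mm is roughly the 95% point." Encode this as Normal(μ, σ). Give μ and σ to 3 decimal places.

For Normal(μ,σ), the p-quantile is μ + z_p·σ. Here z_{0.21} = -0.8064, z_{0.95} = 1.645.
So -79 = μ − 0.8064σ and -7.3 = μ + 1.645σ.
Subtracting: σ = (-7.3 − -79)/(1.645 − (-0.8064)) = 29.250.
Then μ = -79 − (-0.8064)·29.250 = -55.412.

μ = -55.412, σ = 29.250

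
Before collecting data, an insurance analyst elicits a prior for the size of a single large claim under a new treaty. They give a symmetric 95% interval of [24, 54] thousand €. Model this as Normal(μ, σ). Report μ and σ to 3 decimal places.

μ = 39.000, σ = 7.653

A symmetric 95% interval runs μ ± z·σ with z = 1.96.
Half-width = 15, so σ = 15/1.96 = 7.653.
μ is the interval midpoint, 39.000.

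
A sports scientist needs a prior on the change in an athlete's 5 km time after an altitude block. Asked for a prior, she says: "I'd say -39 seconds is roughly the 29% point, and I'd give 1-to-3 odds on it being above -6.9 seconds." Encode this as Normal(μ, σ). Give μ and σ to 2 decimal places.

The p-quantile of Normal(μ,σ) is μ + z_p·σ, with z_{0.29} = -0.5534 and z_{0.75} = 0.6745.
Eliminate σ: μ = (z₂·x₁ − z₁·x₂)/(z₂ − z₁) = (0.6745·-39 − (-0.5534)·-6.9)/1.228 = -24.53.
Then σ = (x₂ − x₁)/(z₂ − z₁) = (-6.9 − -39)/1.228 = 26.14.

μ = -24.53, σ = 26.14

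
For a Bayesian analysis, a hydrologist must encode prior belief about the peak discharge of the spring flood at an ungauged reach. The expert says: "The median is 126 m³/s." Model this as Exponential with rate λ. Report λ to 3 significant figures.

Exponential median = ln 2 / λ, so λ = ln 2 / 126.0 = 0.0055.

λ ≈ 0.0055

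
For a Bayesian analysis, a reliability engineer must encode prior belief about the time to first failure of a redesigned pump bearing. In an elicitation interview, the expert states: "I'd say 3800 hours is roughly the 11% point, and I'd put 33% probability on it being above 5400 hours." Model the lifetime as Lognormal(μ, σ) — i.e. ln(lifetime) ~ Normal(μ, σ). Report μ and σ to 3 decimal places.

μ ≈ 8.501, σ ≈ 0.211

If T ~ Lognormal(μ,σ) then ln T ~ Normal(μ,σ), so the p-quantile of ln T is μ + z_p·σ.
ln(3800) = 8.243 and ln(5400) = 8.594; z_{0.11} = -1.227, z_{0.67} = 0.4399.
σ = (8.594 − 8.243)/(0.4399 − (-1.227)) = 0.211.
μ = 8.243 − (-1.227)·0.211 = 8.501.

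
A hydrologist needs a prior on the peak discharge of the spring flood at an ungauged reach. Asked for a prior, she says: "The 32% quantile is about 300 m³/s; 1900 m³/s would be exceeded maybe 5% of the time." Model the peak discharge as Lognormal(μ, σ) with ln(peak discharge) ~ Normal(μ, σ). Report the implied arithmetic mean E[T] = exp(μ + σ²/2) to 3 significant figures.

If T ~ Lognormal(μ,σ) then ln T ~ Normal(μ,σ), so the p-quantile of ln T is μ + z_p·σ.
ln(300) = 5.704 and ln(1900) = 7.55; z_{0.32} = -0.4677, z_{0.95} = 1.645.
σ = (7.55 − 5.704)/(1.645 − (-0.4677)) = 0.874.
μ = 5.704 − (-0.4677)·0.874 = 6.112.
E[T] = exp(μ + σ²/2) = exp(6.112 + 0.3817) = 661 m³/s.

E[T] ≈ 661 m³/s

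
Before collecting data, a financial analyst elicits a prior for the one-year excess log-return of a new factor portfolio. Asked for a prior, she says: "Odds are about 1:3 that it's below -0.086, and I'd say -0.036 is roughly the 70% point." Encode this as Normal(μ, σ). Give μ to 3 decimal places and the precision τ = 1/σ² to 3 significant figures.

μ = -0.058, τ = 575

The p-quantile of Normal(μ,σ) is μ + z_p·σ, with z_{0.25} = -0.6745 and z_{0.7} = 0.5244.
Eliminate σ: μ = (z₂·x₁ − z₁·x₂)/(z₂ − z₁) = (0.5244·-0.086 − (-0.6745)·-0.036)/1.199 = -0.058.
Then σ = (x₂ − x₁)/(z₂ − z₁) = (-0.036 − -0.086)/1.199 = 0.042.
Precision τ = 1/σ² = 1/0.04171² = 575.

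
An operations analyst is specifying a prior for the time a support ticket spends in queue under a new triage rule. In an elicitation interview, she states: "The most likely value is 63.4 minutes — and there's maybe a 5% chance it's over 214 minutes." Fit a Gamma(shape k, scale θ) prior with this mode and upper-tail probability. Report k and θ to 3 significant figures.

k ≈ 2.76, θ ≈ 36.1

Gamma(k,θ) with k>1 has mode (k−1)θ, so θ = 63.4/(k−1).
Need P(X < 214) = 0.95 with θ tied to k this way. Start at k = 2, θ = 63.4: P(X<214) ≈ 0.850.
Too low — raise k to concentrate. Iterating converges to k ≈ 2.76.
Then θ = 63.4/(2.76−1) ≈ 36.1.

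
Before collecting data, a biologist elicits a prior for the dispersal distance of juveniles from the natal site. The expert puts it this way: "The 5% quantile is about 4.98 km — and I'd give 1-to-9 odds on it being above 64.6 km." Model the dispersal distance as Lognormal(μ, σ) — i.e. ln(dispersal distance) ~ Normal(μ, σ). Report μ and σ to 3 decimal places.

If T ~ Lognormal(μ,σ) then ln T ~ Normal(μ,σ), so the p-quantile of ln T is μ + z_p·σ.
ln(4.98) = 1.605 and ln(64.6) = 4.168; z_{0.05} = -1.645, z_{0.9} = 1.282.
σ = (4.168 − 1.605)/(1.282 − (-1.645)) = 0.876.
μ = 1.605 − (-1.645)·0.876 = 3.046.

μ ≈ 3.046, σ ≈ 0.876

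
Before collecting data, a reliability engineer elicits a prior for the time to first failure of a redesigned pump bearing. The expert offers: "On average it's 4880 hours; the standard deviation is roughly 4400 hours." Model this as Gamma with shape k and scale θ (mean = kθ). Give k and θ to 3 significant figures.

For Gamma(k, scale θ): mean = kθ, variance = kθ², so CV = 1/√k.
CV = SD/mean = 4400/4880 = 0.9016, hence k = 1/CV² = 1.23.
Then θ = mean/k = 4880/1.23 = 3970.

k ≈ 1.23, θ ≈ 3970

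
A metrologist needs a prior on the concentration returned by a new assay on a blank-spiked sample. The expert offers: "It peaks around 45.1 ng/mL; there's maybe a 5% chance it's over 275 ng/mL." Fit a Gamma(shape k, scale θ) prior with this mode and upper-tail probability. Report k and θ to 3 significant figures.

k ≈ 1.7, θ ≈ 64.8

Gamma(k,θ) with k>1 has mode (k−1)θ, so θ = 45.1/(k−1).
Need P(X < 275) = 0.95 with θ tied to k this way. Start at k = 2, θ = 45.1: P(X<275) ≈ 0.984.
Too high — lower k to spread out. Iterating converges to k ≈ 1.7.
Then θ = 45.1/(1.7−1) ≈ 64.8.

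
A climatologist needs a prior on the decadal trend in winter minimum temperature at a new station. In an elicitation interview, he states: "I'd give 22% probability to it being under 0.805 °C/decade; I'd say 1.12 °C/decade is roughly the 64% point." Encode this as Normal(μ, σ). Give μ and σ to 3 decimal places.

μ = 1.020, σ = 0.279

The p-quantile of Normal(μ,σ) is μ + z_p·σ, with z_{0.22} = -0.7722 and z_{0.64} = 0.3585.
Eliminate σ: μ = (z₂·x₁ − z₁·x₂)/(z₂ − z₁) = (0.3585·0.805 − (-0.7722)·1.12)/1.131 = 1.020.
Then σ = (x₂ − x₁)/(z₂ − z₁) = (1.12 − 0.805)/1.131 = 0.279.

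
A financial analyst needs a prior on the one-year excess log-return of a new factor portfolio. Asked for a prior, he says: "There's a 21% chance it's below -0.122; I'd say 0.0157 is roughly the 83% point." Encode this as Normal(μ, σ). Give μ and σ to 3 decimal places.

For Normal(μ,σ), the p-quantile is μ + z_p·σ. Here z_{0.21} = -0.8064, z_{0.83} = 0.9542.
So -0.122 = μ − 0.8064σ and 0.0157 = μ + 0.9542σ.
Subtracting: σ = (0.0157 − -0.122)/(0.9542 − (-0.8064)) = 0.078.
Then μ = -0.122 − (-0.8064)·0.078 = -0.059.

μ = -0.059, σ = 0.078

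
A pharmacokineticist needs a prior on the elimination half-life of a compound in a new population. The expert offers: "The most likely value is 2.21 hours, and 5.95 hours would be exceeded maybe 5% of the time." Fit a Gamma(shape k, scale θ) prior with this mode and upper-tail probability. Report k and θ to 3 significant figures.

Gamma(k,θ) with k>1 has mode (k−1)θ, so θ = 2.21/(k−1).
Need P(X < 5.95) = 0.95 with θ tied to k this way. Start at k = 2, θ = 2.21: P(X<5.95) ≈ 0.750.
Too low — raise k to concentrate. Iterating converges to k ≈ 3.74.
Then θ = 2.21/(3.74−1) ≈ 0.806.

k ≈ 3.74, θ ≈ 0.806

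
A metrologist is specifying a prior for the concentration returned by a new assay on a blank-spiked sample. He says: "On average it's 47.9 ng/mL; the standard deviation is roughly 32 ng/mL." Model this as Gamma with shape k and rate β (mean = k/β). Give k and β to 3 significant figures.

For Gamma(k, rate β): mean = k/β, variance = k/β², so CV = 1/√k.
CV = SD/mean = 32/47.9 = 0.6681, hence k = 1/CV² = 2.24.
Then β = k/mean = 2.24/47.9 = 0.0468.

k ≈ 2.24, β ≈ 0.0468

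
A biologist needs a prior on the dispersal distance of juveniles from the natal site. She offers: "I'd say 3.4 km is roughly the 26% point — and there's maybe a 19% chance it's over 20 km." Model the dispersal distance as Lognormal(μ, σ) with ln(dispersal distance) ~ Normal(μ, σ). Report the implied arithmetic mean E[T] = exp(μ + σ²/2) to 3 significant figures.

E[T] ≈ 14.2 km

If T ~ Lognormal(μ,σ) then ln T ~ Normal(μ,σ), so the p-quantile of ln T is μ + z_p·σ.
ln(3.4) = 1.224 and ln(20) = 2.996; z_{0.26} = -0.6433, z_{0.81} = 0.8779.
σ = (2.996 − 1.224)/(0.8779 − (-0.6433)) = 1.165.
μ = 1.224 − (-0.6433)·1.165 = 1.973.
E[T] = exp(μ + σ²/2) = exp(1.973 + 0.6784) = 14.2 km.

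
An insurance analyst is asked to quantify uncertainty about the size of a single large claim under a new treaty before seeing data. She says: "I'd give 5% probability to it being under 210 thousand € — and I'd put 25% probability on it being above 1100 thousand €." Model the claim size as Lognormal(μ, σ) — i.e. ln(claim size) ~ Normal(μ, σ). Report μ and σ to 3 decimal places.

If T ~ Lognormal(μ,σ) then ln T ~ Normal(μ,σ), so the p-quantile of ln T is μ + z_p·σ.
ln(210) = 5.347 and ln(1100) = 7.003; z_{0.05} = -1.645, z_{0.75} = 0.6745.
σ = (7.003 − 5.347)/(0.6745 − (-1.645)) = 0.714.
μ = 5.347 − (-1.645)·0.714 = 6.521.

μ ≈ 6.521, σ ≈ 0.714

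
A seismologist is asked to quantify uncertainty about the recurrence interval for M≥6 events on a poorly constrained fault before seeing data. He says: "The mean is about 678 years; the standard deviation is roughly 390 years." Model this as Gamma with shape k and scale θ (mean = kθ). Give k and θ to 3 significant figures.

k ≈ 3.02, θ ≈ 224

For Gamma(k, scale θ): mean = kθ, variance = kθ², so CV = 1/√k.
CV = SD/mean = 390/678 = 0.5752, hence k = 1/CV² = 3.02.
Then θ = mean/k = 678/3.02 = 224.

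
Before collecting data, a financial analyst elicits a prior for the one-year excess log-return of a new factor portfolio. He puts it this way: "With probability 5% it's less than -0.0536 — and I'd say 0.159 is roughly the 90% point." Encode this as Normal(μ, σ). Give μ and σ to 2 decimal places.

μ = 0.07, σ = 0.07

For Normal(μ,σ), the p-quantile is μ + z_p·σ. Here z_{0.05} = -1.645, z_{0.9} = 1.282.
So -0.0536 = μ − 1.645σ and 0.159 = μ + 1.282σ.
Subtracting: σ = (0.159 − -0.0536)/(1.282 − (-1.645)) = 0.07.
Then μ = -0.0536 − (-1.645)·0.07 = 0.07.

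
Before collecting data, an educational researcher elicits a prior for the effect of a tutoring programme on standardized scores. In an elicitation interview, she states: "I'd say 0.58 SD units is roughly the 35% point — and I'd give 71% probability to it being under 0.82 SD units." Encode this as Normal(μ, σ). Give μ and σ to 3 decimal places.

μ = 0.679, σ = 0.256

For Normal(μ,σ), the p-quantile is μ + z_p·σ. Here z_{0.35} = -0.3853, z_{0.71} = 0.5534.
So 0.58 = μ − 0.3853σ and 0.82 = μ + 0.5534σ.
Subtracting: σ = (0.82 − 0.58)/(0.5534 − (-0.3853)) = 0.256.
Then μ = 0.58 − (-0.3853)·0.256 = 0.679.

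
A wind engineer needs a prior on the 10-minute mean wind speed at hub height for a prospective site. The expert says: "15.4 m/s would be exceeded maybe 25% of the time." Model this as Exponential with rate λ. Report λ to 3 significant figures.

λ ≈ 0.09

P(T > 15.4) = e^(−λ·15.4) = 0.25, so λ = −ln(0.25)/15.4 = 0.09.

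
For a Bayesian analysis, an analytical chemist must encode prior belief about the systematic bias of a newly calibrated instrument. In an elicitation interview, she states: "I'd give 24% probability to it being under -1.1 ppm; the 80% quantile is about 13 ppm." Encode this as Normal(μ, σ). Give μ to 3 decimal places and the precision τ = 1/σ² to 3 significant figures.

μ = 5.334, τ = 0.0121

For Normal(μ,σ), the p-quantile is μ + z_p·σ. Here z_{0.24} = -0.7063, z_{0.8} = 0.8416.
So -1.1 = μ − 0.7063σ and 13 = μ + 0.8416σ.
Subtracting: σ = (13 − -1.1)/(0.8416 − (-0.7063)) = 9.109.
Then μ = -1.1 − (-0.7063)·9.109 = 5.334.
Precision τ = 1/σ² = 1/9.109² = 0.0121.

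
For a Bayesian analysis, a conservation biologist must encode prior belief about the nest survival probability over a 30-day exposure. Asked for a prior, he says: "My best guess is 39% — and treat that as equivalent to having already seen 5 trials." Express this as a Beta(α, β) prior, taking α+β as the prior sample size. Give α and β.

α = 1.95, β = 3.05

Under the effective-sample-size interpretation, Beta(α, β) has prior mean α/(α+β) and prior sample size α+β.
So α+β = 5 and α/(α+β) = 0.39, giving α = 0.39·5 = 1.95 and β = 5 − 1.95 = 3.05.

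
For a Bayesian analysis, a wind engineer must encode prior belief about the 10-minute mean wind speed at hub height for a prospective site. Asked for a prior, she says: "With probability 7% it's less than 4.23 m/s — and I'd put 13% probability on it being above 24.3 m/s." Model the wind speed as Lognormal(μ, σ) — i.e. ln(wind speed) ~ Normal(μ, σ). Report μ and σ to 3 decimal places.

If T ~ Lognormal(μ,σ) then ln T ~ Normal(μ,σ), so the p-quantile of ln T is μ + z_p·σ.
ln(4.23) = 1.442 and ln(24.3) = 3.19; z_{0.07} = -1.476, z_{0.87} = 1.126.
σ = (3.19 − 1.442)/(1.126 − (-1.476)) = 0.672.
μ = 1.442 − (-1.476)·0.672 = 2.434.

μ ≈ 2.434, σ ≈ 0.672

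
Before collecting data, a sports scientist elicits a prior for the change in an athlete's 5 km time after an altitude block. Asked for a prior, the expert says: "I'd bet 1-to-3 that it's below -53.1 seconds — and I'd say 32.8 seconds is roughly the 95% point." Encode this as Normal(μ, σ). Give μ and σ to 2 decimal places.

For Normal(μ,σ), the p-quantile is μ + z_p·σ. Here z_{0.25} = -0.6745, z_{0.95} = 1.645.
So -53.1 = μ − 0.6745σ and 32.8 = μ + 1.645σ.
Subtracting: σ = (32.8 − -53.1)/(1.645 − (-0.6745)) = 37.04.
Then μ = -53.1 − (-0.6745)·37.04 = -28.12.

μ = -28.12, σ = 37.04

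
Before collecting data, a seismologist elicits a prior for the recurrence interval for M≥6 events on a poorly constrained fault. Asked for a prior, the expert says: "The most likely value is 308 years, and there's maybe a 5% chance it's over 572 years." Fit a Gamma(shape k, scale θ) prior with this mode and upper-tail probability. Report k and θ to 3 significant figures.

Gamma(k,θ) with k>1 has mode (k−1)θ, so θ = 308/(k−1).
Need P(X < 572) = 0.95 with θ tied to k this way. Start at k = 2, θ = 308: P(X<572) ≈ 0.554.
Too low — raise k to concentrate. Iterating converges to k ≈ 8.26.
Then θ = 308/(8.26−1) ≈ 42.4.

k ≈ 8.26, θ ≈ 42.4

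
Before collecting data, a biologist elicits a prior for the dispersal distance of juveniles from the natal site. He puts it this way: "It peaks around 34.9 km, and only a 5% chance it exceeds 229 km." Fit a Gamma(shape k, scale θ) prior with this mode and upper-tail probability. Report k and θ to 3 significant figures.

Gamma(k,θ) with k>1 has mode (k−1)θ, so θ = 34.9/(k−1).
Need P(X < 229) = 0.95 with θ tied to k this way. Start at k = 2, θ = 34.9: P(X<229) ≈ 0.989.
Too high — lower k to spread out. Iterating converges to k ≈ 1.63.
Then θ = 34.9/(1.63−1) ≈ 55.5.

k ≈ 1.63, θ ≈ 55.5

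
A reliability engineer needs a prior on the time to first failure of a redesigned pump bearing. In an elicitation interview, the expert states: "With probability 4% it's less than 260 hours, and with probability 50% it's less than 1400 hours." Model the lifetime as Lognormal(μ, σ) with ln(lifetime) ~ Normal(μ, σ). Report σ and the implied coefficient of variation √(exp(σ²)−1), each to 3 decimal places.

If T ~ Lognormal(μ,σ) then ln T ~ Normal(μ,σ), so the p-quantile of ln T is μ + z_p·σ.
ln(260) = 5.561 and ln(1400) = 7.244; z_{0.04} = -1.751, z_{0.5} = 0.
σ = (7.244 − 5.561)/(0 − (-1.751)) = 0.962.
μ = 5.561 − (-1.751)·0.962 = 7.244.
CV = √(exp(σ²)−1) = √(exp(0.9248)−1) = 1.233.

σ ≈ 0.962, CV ≈ 1.233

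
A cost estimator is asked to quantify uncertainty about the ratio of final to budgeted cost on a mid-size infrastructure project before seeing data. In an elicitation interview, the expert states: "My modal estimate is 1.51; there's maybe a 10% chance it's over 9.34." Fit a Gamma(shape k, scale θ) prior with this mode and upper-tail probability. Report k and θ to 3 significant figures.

k ≈ 1.51, θ ≈ 2.98

Gamma(k,θ) with k>1 has mode (k−1)θ, so θ = 1.51/(k−1).
Need P(X < 9.34) = 0.9 with θ tied to k this way. Start at k = 2, θ = 1.51: P(X<9.34) ≈ 0.985.
Too high — lower k to spread out. Iterating converges to k ≈ 1.51.
Then θ = 1.51/(1.51−1) ≈ 2.98.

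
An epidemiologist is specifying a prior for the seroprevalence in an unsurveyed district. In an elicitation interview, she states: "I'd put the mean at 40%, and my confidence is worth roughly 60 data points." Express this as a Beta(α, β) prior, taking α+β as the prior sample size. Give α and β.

Under the effective-sample-size interpretation, Beta(α, β) has prior mean α/(α+β) and prior sample size α+β.
So α+β = 60 and α/(α+β) = 0.4, giving α = 0.4·60 = 24 and β = 60 − 24 = 36.

α = 24, β = 36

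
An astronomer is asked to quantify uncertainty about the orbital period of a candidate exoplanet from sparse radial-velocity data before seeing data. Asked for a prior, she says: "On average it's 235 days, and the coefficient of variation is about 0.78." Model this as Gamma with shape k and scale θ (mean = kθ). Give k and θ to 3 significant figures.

For Gamma(k, scale θ): mean = kθ, variance = kθ², so CV = 1/√k.
CV = 0.78, hence k = 1/CV² = 1.64.
Then θ = mean/k = 235/1.64 = 143.

k ≈ 1.64, θ ≈ 143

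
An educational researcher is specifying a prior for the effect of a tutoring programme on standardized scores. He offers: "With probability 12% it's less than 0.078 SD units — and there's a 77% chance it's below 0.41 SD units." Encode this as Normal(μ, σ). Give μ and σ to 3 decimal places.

For Normal(μ,σ), the p-quantile is μ + z_p·σ. Here z_{0.12} = -1.175, z_{0.77} = 0.7388.
So 0.078 = μ − 1.175σ and 0.41 = μ + 0.7388σ.
Subtracting: σ = (0.41 − 0.078)/(0.7388 − (-1.175)) = 0.173.
Then μ = 0.078 − (-1.175)·0.173 = 0.282.

μ = 0.282, σ = 0.173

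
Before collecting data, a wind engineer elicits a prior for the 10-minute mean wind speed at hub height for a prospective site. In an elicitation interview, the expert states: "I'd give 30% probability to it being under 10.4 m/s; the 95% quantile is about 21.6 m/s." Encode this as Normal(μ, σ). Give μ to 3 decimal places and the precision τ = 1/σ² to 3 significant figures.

μ = 13.108, τ = 0.0375

The p-quantile of Normal(μ,σ) is μ + z_p·σ, with z_{0.3} = -0.5244 and z_{0.95} = 1.645.
Eliminate σ: μ = (z₂·x₁ − z₁·x₂)/(z₂ − z₁) = (1.645·10.4 − (-0.5244)·21.6)/2.169 = 13.108.
Then σ = (x₂ − x₁)/(z₂ − z₁) = (21.6 − 10.4)/2.169 = 5.163.
Precision τ = 1/σ² = 1/5.163² = 0.0375.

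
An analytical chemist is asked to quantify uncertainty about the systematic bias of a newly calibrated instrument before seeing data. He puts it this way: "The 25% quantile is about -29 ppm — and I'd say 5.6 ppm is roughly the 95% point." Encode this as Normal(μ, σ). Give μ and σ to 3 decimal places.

μ = -18.938, σ = 14.918

For Normal(μ,σ), the p-quantile is μ + z_p·σ. Here z_{0.25} = -0.6745, z_{0.95} = 1.645.
So -29 = μ − 0.6745σ and 5.6 = μ + 1.645σ.
Subtracting: σ = (5.6 − -29)/(1.645 − (-0.6745)) = 14.918.
Then μ = -29 − (-0.6745)·14.918 = -18.938.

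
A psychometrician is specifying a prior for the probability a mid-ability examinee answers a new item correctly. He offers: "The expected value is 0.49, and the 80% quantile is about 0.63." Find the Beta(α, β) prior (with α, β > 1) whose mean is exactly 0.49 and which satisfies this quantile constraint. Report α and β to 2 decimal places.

α ≈ 4.47, β ≈ 4.66

With mean 0.49 fixed, write α = 0.49s, β = 0.51s where s = α+β.
Need P(θ < 0.63) = 0.8 under Beta(0.49s, 0.51s). Normal approximation: (q−m)/√(m(1−m)/s) ≈ z_{0.8} = 0.842, so s ≈ 0.49·0.51·(0.842)²/(0.63−0.49)² = 9.0.
At s = 9.0: P(θ<0.63) ≈ 0.799. Adjusting to match 0.8 gives s ≈ 9.13.
So α = 0.49·9.13 ≈ 4.47, β = 0.51·9.13 ≈ 4.66.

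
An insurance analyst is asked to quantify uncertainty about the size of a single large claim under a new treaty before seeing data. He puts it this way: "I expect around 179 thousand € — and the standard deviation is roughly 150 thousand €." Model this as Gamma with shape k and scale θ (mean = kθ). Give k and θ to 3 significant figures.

For Gamma(k, scale θ): mean = kθ, variance = kθ², so CV = 1/√k.
CV = SD/mean = 150/179 = 0.838, hence k = 1/CV² = 1.42.
Then θ = mean/k = 179/1.42 = 126.

k ≈ 1.42, θ ≈ 126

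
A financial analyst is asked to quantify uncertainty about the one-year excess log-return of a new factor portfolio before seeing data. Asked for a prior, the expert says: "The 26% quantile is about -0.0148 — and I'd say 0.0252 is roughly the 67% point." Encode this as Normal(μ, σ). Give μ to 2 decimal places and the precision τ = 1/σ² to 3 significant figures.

μ = 0.01, τ = 733

For Normal(μ,σ), the p-quantile is μ + z_p·σ. Here z_{0.26} = -0.6433, z_{0.67} = 0.4399.
So -0.0148 = μ − 0.6433σ and 0.0252 = μ + 0.4399σ.
Subtracting: σ = (0.0252 − -0.0148)/(0.4399 − (-0.6433)) = 0.04.
Then μ = -0.0148 − (-0.6433)·0.04 = 0.01.
Precision τ = 1/σ² = 1/0.03693² = 733.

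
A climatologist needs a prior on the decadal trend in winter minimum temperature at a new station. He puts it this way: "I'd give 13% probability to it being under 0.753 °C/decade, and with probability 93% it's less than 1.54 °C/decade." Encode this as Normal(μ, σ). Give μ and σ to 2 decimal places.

The p-quantile of Normal(μ,σ) is μ + z_p·σ, with z_{0.13} = -1.126 and z_{0.93} = 1.476.
Eliminate σ: μ = (z₂·x₁ − z₁·x₂)/(z₂ − z₁) = (1.476·0.753 − (-1.126)·1.54)/2.602 = 1.09.
Then σ = (x₂ − x₁)/(z₂ − z₁) = (1.54 − 0.753)/2.602 = 0.30.

μ = 1.09, σ = 0.30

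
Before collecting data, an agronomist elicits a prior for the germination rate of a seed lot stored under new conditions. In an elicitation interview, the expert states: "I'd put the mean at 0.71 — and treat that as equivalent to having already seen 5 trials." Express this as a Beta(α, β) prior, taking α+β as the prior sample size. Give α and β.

Under the effective-sample-size interpretation, Beta(α, β) has prior mean α/(α+β) and prior sample size α+β.
So α+β = 5 and α/(α+β) = 0.71, giving α = 0.71·5 = 3.55 and β = 5 − 3.55 = 1.45.

α = 3.55, β = 1.45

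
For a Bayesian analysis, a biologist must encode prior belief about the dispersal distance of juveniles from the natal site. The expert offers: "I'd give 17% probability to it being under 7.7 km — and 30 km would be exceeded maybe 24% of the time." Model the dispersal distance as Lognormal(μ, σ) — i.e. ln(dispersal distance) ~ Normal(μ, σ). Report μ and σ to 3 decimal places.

μ ≈ 2.823, σ ≈ 0.819

If T ~ Lognormal(μ,σ) then ln T ~ Normal(μ,σ), so the p-quantile of ln T is μ + z_p·σ.
ln(7.7) = 2.041 and ln(30) = 3.401; z_{0.17} = -0.9542, z_{0.76} = 0.7063.
σ = (3.401 − 2.041)/(0.7063 − (-0.9542)) = 0.819.
μ = 2.041 − (-0.9542)·0.819 = 2.823.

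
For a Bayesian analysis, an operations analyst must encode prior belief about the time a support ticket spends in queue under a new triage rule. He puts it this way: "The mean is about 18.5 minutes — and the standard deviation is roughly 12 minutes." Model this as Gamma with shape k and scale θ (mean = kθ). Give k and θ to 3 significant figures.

k ≈ 2.38, θ ≈ 7.78

For Gamma(k, scale θ): mean = kθ, variance = kθ², so CV = 1/√k.
CV = SD/mean = 12/18.5 = 0.6486, hence k = 1/CV² = 2.38.
Then θ = mean/k = 18.5/2.38 = 7.78.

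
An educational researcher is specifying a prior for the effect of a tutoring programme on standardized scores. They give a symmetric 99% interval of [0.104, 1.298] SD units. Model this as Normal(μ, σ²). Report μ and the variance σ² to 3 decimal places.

μ = 0.701, σ² = 0.054

A symmetric 99% interval runs μ ± z·σ with z = 2.576.
Half-width = 0.597, so σ = 0.597/2.576 = 0.2318 and σ² = 0.054.
μ is the interval midpoint, 0.701.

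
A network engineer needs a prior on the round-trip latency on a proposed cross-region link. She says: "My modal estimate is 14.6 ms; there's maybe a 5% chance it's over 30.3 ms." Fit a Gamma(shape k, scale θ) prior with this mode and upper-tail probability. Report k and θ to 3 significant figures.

Gamma(k,θ) with k>1 has mode (k−1)θ, so θ = 14.6/(k−1).
Need P(X < 30.3) = 0.95 with θ tied to k this way. Start at k = 2, θ = 14.6: P(X<30.3) ≈ 0.614.
Too low — raise k to concentrate. Iterating converges to k ≈ 6.19.
Then θ = 14.6/(6.19−1) ≈ 2.82.

k ≈ 6.19, θ ≈ 2.82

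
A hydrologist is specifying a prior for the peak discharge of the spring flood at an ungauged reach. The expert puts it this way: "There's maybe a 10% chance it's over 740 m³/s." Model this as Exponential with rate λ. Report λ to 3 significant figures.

λ ≈ 0.00311

P(T > 740.0) = e^(−λ·740.0) = 0.1, so λ = −ln(0.1)/740.0 = 0.00311.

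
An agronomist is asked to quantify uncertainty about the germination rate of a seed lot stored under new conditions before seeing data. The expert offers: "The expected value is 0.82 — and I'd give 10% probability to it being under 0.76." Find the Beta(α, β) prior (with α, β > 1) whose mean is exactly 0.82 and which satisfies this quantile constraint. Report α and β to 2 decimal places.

With mean 0.82 fixed, write α = 0.82s, β = 0.18s where s = α+β.
Need P(θ < 0.76) = 0.1 under Beta(0.82s, 0.18s). Normal approximation: (q−m)/√(m(1−m)/s) ≈ z_{0.1} = -1.28, so s ≈ 0.82·0.18·(-1.28)²/(0.76−0.82)² = 67.3.
At s = 67.3: P(θ<0.76) ≈ 0.105. Adjusting to match 0.1 gives s ≈ 70.82.
So α = 0.82·70.82 ≈ 58.08, β = 0.18·70.82 ≈ 12.75.

α ≈ 58.08, β ≈ 12.75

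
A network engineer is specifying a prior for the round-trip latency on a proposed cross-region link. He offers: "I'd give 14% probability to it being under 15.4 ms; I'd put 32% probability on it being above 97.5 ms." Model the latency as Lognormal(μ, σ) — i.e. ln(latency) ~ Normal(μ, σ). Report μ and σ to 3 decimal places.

If T ~ Lognormal(μ,σ) then ln T ~ Normal(μ,σ), so the p-quantile of ln T is μ + z_p·σ.
ln(15.4) = 2.734 and ln(97.5) = 4.58; z_{0.14} = -1.08, z_{0.68} = 0.4677.
σ = (4.58 − 2.734)/(0.4677 − (-1.08)) = 1.192.
μ = 2.734 − (-1.08)·1.192 = 4.022.

μ ≈ 4.022, σ ≈ 1.192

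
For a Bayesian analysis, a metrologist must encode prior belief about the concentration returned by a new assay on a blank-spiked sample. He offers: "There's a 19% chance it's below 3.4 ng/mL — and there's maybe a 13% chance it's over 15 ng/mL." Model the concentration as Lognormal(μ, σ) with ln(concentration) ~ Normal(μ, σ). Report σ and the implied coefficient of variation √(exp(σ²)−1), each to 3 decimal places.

If T ~ Lognormal(μ,σ) then ln T ~ Normal(μ,σ), so the p-quantile of ln T is μ + z_p·σ.
ln(3.4) = 1.224 and ln(15) = 2.708; z_{0.19} = -0.8779, z_{0.87} = 1.126.
σ = (2.708 − 1.224)/(1.126 − (-0.8779)) = 0.741.
μ = 1.224 − (-0.8779)·0.741 = 1.874.
CV = √(exp(σ²)−1) = √(exp(0.5484)−1) = 0.855.

σ ≈ 0.741, CV ≈ 0.855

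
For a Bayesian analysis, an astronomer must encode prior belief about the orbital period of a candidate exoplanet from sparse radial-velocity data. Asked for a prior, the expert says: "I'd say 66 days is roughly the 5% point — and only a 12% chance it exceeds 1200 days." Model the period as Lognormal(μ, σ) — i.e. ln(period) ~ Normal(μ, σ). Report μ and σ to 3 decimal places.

μ ≈ 5.882, σ ≈ 1.029

If T ~ Lognormal(μ,σ) then ln T ~ Normal(μ,σ), so the p-quantile of ln T is μ + z_p·σ.
ln(66) = 4.19 and ln(1200) = 7.09; z_{0.05} = -1.645, z_{0.88} = 1.175.
σ = (7.09 − 4.19)/(1.175 − (-1.645)) = 1.029.
μ = 4.19 − (-1.645)·1.029 = 5.882.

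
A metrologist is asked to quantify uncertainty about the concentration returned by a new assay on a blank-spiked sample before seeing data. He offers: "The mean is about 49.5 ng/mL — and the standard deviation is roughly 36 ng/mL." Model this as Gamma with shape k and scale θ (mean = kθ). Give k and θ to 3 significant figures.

k ≈ 1.89, θ ≈ 26.2

For Gamma(k, scale θ): mean = kθ, variance = kθ², so CV = 1/√k.
CV = SD/mean = 36/49.5 = 0.7273, hence k = 1/CV² = 1.89.
Then θ = mean/k = 49.5/1.89 = 26.2.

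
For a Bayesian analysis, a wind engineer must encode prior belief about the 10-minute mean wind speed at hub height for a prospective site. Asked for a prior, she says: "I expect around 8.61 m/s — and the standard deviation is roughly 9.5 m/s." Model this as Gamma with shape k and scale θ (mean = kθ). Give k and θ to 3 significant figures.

For Gamma(k, scale θ): mean = kθ, variance = kθ², so CV = 1/√k.
CV = SD/mean = 9.5/8.61 = 1.103, hence k = 1/CV² = 0.821.
Then θ = mean/k = 8.61/0.821 = 10.5.

k ≈ 0.821, θ ≈ 10.5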